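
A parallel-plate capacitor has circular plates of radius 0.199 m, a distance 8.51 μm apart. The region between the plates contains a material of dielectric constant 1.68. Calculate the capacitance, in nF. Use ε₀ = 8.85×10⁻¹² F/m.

A = π(0.199 m)² = 0.124 m².
C = κε₀A/d = 1.68 × 8.85×10⁻¹² × 0.124 / 8.51×10⁻⁶ = 2.17×10⁻⁷ F.

C ≈ 217 nF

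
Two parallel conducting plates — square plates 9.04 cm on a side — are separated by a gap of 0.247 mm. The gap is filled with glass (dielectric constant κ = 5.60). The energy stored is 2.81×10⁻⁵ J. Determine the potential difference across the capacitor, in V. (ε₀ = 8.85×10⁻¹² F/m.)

A = (9.04 cm)² = 8.17×10⁻³ m².
C = κε₀A/d = 5.60 × 8.85×10⁻¹² × 8.17×10⁻³ / 2.47×10⁻⁴ = 1.64×10⁻⁹ F.
V = √(2U/C) = √(2 × 2.81×10⁻⁵ / 1.64×10⁻⁹) = 1.85×10² V.

V ≈ 185 V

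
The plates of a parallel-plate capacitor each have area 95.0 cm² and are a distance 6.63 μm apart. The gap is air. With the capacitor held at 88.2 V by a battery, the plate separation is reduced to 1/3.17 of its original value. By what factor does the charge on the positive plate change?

Battery connected ⇒ V is held fixed.
C₂ = 3.17 C₁ and Q = CV, so Q₂/Q₁ = C₂/C₁ = 3.17.

Q₂/Q₁ ≈ 3.17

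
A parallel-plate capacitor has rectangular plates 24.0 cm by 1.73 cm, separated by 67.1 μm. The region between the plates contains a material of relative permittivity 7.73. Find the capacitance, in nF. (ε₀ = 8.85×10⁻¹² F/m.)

C ≈ 4.23 nF

A = 24.0 × 1.73 cm² = 4.15×10⁻³ m².
C = κε₀A/d = 7.73 × 8.85×10⁻¹² × 4.15×10⁻³ / 6.71×10⁻⁵ = 4.23×10⁻⁹ F.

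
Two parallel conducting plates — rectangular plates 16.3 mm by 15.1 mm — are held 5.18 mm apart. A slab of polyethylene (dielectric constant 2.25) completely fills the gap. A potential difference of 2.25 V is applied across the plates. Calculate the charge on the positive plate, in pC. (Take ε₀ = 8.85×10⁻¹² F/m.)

A = 16.3 × 15.1 mm² = 2.46×10⁻⁴ m².
C = κε₀A/d = 2.25 × 8.85×10⁻¹² × 2.46×10⁻⁴ / 5.18×10⁻³ = 9.46×10⁻¹³ F.
Q = CV = 9.46×10⁻¹³ × 2.25 = 2.13×10⁻¹² C.

2.13 pC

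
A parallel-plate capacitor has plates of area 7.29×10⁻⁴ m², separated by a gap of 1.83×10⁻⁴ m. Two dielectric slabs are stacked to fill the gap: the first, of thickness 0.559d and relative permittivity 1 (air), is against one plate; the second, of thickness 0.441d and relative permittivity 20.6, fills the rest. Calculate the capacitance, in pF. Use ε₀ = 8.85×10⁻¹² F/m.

Stacked slabs ⇒ two capacitors in series, each with the full plate area.
C₁ = κ₁ε₀A/d₁ = 1.00 × 8.85×10⁻¹² × 7.29×10⁻⁴ / 1.02×10⁻⁴ = 6.31×10⁻¹¹ F.
C₂ = κ₂ε₀A/d₂ = 20.6 × 8.85×10⁻¹² × 7.29×10⁻⁴ / 8.07×10⁻⁵ = 1.65×10⁻⁹ F.
C = (1/C₁ + 1/C₂)⁻¹ = 6.07×10⁻¹¹ F.

C ≈ 60.7 pF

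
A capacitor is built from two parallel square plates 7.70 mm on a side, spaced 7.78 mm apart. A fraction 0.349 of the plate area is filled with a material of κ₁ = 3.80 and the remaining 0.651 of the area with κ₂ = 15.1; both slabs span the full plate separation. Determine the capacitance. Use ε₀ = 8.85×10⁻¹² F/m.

A = (7.70 mm)² = 5.93×10⁻⁵ m².
Side-by-side slabs ⇒ two capacitors in parallel, each spanning the full gap.
C₁ = κ₁ε₀A₁/d = 3.80 × 8.85×10⁻¹² × 2.07×10⁻⁵ / 7.78×10⁻³ = 8.94×10⁻¹⁴ F.
C₂ = κ₂ε₀A₂/d = 15.1 × 8.85×10⁻¹² × 3.86×10⁻⁵ / 7.78×10⁻³ = 6.63×10⁻¹³ F.
C = C₁ + C₂ = 7.52×10⁻¹³ F.

0.752 pF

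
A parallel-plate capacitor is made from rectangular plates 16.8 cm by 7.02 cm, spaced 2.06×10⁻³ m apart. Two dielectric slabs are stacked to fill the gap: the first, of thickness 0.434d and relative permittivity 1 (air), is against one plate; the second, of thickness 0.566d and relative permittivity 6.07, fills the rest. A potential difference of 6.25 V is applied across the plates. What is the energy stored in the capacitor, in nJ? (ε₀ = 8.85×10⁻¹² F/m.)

A = 16.8 × 7.02 cm² = 1.18×10⁻² m².
Stacked slabs ⇒ two capacitors in series, each with the full plate area.
C₁ = κ₁ε₀A/d₁ = 1.00 × 8.85×10⁻¹² × 1.18×10⁻² / 8.94×10⁻⁴ = 1.17×10⁻¹⁰ F.
C₂ = κ₂ε₀A/d₂ = 6.07 × 8.85×10⁻¹² × 1.18×10⁻² / 1.17×10⁻³ = 5.43×10⁻¹⁰ F.
C = (1/C₁ + 1/C₂)⁻¹ = 9.61×10⁻¹¹ F.
U = ½CV² = ½ × 9.61×10⁻¹¹ × (6.25)² = 1.88×10⁻⁹ J.

U ≈ 1.88 nJ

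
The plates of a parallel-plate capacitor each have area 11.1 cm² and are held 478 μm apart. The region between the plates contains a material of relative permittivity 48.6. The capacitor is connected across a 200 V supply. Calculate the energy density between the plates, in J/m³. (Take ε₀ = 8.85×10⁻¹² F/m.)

E = V/d = 200 / 4.78×10⁻⁴ = 4.18×10⁵ V/m.
u = ½κε₀E² = ½ × 48.6 × 8.85×10⁻¹² × (4.18×10⁵)² = 37.6 J/m³.

u ≈ 37.6 J/m³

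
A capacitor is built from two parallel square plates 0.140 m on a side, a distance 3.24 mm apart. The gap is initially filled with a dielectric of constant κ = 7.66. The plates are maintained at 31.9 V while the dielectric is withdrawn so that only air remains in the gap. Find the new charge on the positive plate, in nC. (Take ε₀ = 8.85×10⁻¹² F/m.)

A = (0.140 m)² = 1.96×10⁻² m².
Initially C₁ = κε₀A/d = 7.66 × 8.85×10⁻¹² × 1.96×10⁻² / 3.24×10⁻³ = 4.10×10⁻¹⁰ F.
Q₁ = 1.31×10⁻⁸ C.
Battery connected ⇒ V is held fixed. C₂ = 0.131 C₁ and Q = CV, so Q₂/Q₁ = C₂/C₁ = 0.131.
Q₂ = 0.131 × 1.31×10⁻⁸ = 1.71×10⁻⁹ C.

Q ≈ 1.71 nC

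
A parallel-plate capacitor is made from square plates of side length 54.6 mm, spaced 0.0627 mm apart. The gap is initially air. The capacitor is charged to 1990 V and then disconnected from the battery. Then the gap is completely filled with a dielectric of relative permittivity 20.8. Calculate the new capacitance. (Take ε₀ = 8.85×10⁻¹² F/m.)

8.75 nF

A = (54.6 mm)² = 2.98×10⁻³ m².
Initially C₁ = ε₀A/d = 8.85×10⁻¹² × 2.98×10⁻³ / 6.27×10⁻⁵ = 4.21×10⁻¹⁰ F.
C = κε₀A/d scales with κ, so C₂/C₁ = κ = 20.8.
C₂ = 20.8 × 4.21×10⁻¹⁰ = 8.75×10⁻⁹ F.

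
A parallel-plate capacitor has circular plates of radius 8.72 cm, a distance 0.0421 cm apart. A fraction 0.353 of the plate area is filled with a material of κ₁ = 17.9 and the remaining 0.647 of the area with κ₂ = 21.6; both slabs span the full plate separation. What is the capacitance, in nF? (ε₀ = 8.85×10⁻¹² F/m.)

10.2 nF

A = π(8.72 cm)² = 2.39×10⁻² m².
Side-by-side slabs ⇒ two capacitors in parallel, each spanning the full gap.
C₁ = κ₁ε₀A₁/d = 17.9 × 8.85×10⁻¹² × 8.43×10⁻³ / 4.21×10⁻⁴ = 3.17×10⁻⁹ F.
C₂ = κ₂ε₀A₂/d = 21.6 × 8.85×10⁻¹² × 1.55×10⁻² / 4.21×10⁻⁴ = 7.02×10⁻⁹ F.
C = C₁ + C₂ = 1.02×10⁻⁸ F.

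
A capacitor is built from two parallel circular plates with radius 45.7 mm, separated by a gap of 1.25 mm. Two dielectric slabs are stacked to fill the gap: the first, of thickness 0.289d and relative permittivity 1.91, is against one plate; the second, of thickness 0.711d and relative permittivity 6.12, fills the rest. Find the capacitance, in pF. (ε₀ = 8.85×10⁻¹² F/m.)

A = π(45.7 mm)² = 6.56×10⁻³ m².
Stacked slabs ⇒ two capacitors in series, each with the full plate area.
C₁ = κ₁ε₀A/d₁ = 1.91 × 8.85×10⁻¹² × 6.56×10⁻³ / 3.61×10⁻⁴ = 3.07×10⁻¹⁰ F.
C₂ = κ₂ε₀A/d₂ = 6.12 × 8.85×10⁻¹² × 6.56×10⁻³ / 8.89×10⁻⁴ = 4.00×10⁻¹⁰ F.
C = (1/C₁ + 1/C₂)⁻¹ = 1.74×10⁻¹⁰ F.

174 pF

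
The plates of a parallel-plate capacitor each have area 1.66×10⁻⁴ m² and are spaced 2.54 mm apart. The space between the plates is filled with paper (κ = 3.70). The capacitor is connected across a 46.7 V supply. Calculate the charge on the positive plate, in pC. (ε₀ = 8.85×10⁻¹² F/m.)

99.9 pC

C = κε₀A/d = 3.70 × 8.85×10⁻¹² × 1.66×10⁻⁴ / 2.54×10⁻³ = 2.14×10⁻¹² F.
Q = CV = 2.14×10⁻¹² × 46.7 = 9.99×10⁻¹¹ C.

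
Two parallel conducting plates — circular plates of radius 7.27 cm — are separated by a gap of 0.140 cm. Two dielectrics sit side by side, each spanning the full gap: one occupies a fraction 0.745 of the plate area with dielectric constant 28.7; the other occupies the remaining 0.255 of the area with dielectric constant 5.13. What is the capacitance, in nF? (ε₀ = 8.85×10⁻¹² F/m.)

2.38 nF

A = π(7.27 cm)² = 1.66×10⁻² m².
Side-by-side slabs ⇒ two capacitors in parallel, each spanning the full gap.
C₁ = κ₁ε₀A₁/d = 28.7 × 8.85×10⁻¹² × 1.24×10⁻² / 1.40×10⁻³ = 2.24×10⁻⁹ F.
C₂ = κ₂ε₀A₂/d = 5.13 × 8.85×10⁻¹² × 4.23×10⁻³ / 1.40×10⁻³ = 1.37×10⁻¹⁰ F.
C = C₁ + C₂ = 2.38×10⁻⁹ F.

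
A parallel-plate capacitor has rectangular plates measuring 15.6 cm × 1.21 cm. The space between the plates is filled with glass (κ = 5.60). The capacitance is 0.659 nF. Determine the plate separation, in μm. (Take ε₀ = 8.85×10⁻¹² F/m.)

d ≈ 142 μm

A = 15.6 × 1.21 cm² = 1.89×10⁻³ m².
d = κε₀A/C = 5.60 × 8.85×10⁻¹² × 1.89×10⁻³ / 6.59×10⁻¹⁰ = 1.42×10⁻⁴ m.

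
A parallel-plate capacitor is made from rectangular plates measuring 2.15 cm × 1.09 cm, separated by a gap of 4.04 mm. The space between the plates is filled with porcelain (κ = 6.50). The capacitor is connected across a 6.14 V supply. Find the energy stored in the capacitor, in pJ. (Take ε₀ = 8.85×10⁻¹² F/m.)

62.9 pJ

A = 2.15 × 1.09 cm² = 2.34×10⁻⁴ m².
C = κε₀A/d = 6.50 × 8.85×10⁻¹² × 2.34×10⁻⁴ / 4.04×10⁻³ = 3.34×10⁻¹² F.
U = ½CV² = ½ × 3.34×10⁻¹² × (6.14)² = 6.29×10⁻¹¹ J.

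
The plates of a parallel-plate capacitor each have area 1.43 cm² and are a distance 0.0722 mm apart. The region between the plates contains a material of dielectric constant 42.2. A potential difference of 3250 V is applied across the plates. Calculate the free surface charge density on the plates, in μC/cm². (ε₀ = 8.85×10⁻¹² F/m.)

σ ≈ 1.68 μC/cm²

A = 1.43 cm² = 1.43×10⁻⁴ m².
C = κε₀A/d = 42.2 × 8.85×10⁻¹² × 1.43×10⁻⁴ / 7.22×10⁻⁵ = 7.40×10⁻¹⁰ F.
σ = Q/A = CV/A = 7.40×10⁻¹⁰ × 3250 / 1.43×10⁻⁴ = 1.68×10⁻² C/m².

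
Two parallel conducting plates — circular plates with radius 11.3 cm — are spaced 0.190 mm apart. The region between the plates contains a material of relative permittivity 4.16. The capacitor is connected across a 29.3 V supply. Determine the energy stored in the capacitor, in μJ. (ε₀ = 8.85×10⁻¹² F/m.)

U ≈ 3.34 μJ

A = π(11.3 cm)² = 4.01×10⁻² m².
C = κε₀A/d = 4.16 × 8.85×10⁻¹² × 4.01×10⁻² / 1.90×10⁻⁴ = 7.77×10⁻⁹ F.
U = ½CV² = ½ × 7.77×10⁻⁹ × (29.3)² = 3.34×10⁻⁶ J.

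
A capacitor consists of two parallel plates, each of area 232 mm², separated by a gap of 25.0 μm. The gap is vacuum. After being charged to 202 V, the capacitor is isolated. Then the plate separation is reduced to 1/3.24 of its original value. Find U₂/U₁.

Isolated ⇒ Q is held fixed.
C₂ = 3.24 C₁ and U = Q²/(2C), so U₂/U₁ = C₁/C₂ = 0.309.

U₂/U₁ ≈ 0.309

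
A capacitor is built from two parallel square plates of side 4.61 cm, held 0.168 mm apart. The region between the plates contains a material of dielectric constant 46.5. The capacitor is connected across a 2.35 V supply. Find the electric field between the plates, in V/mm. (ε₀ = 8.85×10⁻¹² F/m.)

E ≈ 14.0 V/mm

E = V/d = 2.35 / 1.68×10⁻⁴ = 1.40×10⁴ V/m.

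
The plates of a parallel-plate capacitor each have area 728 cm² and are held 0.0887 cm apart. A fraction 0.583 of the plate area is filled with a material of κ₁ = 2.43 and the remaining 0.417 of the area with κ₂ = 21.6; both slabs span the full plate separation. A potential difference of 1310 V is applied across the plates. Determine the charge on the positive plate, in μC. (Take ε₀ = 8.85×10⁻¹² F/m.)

9.92 μC

A = 728 cm² = 7.28×10⁻² m².
Side-by-side slabs ⇒ two capacitors in parallel, each spanning the full gap.
C₁ = κ₁ε₀A₁/d = 2.43 × 8.85×10⁻¹² × 4.24×10⁻² / 8.87×10⁻⁴ = 1.03×10⁻⁹ F.
C₂ = κ₂ε₀A₂/d = 21.6 × 8.85×10⁻¹² × 3.04×10⁻² / 8.87×10⁻⁴ = 6.54×10⁻⁹ F.
C = C₁ + C₂ = 7.57×10⁻⁹ F.
Q = CV = 7.57×10⁻⁹ × 1310 = 9.92×10⁻⁶ C.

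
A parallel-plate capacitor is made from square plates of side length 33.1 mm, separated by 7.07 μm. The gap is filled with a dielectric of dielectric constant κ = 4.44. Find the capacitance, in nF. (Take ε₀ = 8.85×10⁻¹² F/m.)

C ≈ 6.09 nF

A = (33.1 mm)² = 1.10×10⁻³ m².
C = κε₀A/d = 4.44 × 8.85×10⁻¹² × 1.10×10⁻³ / 7.07×10⁻⁶ = 6.09×10⁻⁹ F.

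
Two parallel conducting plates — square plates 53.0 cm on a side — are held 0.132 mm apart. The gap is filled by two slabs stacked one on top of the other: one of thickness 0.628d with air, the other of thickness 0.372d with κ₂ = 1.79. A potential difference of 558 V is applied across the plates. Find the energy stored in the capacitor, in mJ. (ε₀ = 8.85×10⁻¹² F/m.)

U ≈ 3.51 mJ

A = (53.0 cm)² = 0.281 m².
Stacked slabs ⇒ two capacitors in series, each with the full plate area.
C₁ = κ₁ε₀A/d₁ = 1.00 × 8.85×10⁻¹² × 0.281 / 8.29×10⁻⁵ = 3.00×10⁻⁸ F.
C₂ = κ₂ε₀A/d₂ = 1.79 × 8.85×10⁻¹² × 0.281 / 4.91×10⁻⁵ = 9.06×10⁻⁸ F.
C = (1/C₁ + 1/C₂)⁻¹ = 2.25×10⁻⁸ F.
U = ½CV² = ½ × 2.25×10⁻⁸ × (558)² = 3.51×10⁻³ J.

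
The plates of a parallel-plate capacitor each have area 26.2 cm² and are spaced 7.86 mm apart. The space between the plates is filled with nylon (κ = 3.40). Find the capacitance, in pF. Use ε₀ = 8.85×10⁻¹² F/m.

A = 26.2 cm² = 2.62×10⁻³ m².
C = κε₀A/d = 3.40 × 8.85×10⁻¹² × 2.62×10⁻³ / 7.86×10⁻³ = 1.00×10⁻¹¹ F.

C ≈ 10.0 pF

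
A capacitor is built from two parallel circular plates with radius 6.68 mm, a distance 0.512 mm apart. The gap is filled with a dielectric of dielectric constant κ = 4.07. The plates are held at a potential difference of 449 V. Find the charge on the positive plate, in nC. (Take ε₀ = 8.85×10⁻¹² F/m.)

4.43 nC

A = π(6.68 mm)² = 1.40×10⁻⁴ m².
C = κε₀A/d = 4.07 × 8.85×10⁻¹² × 1.40×10⁻⁴ / 5.12×10⁻⁴ = 9.86×10⁻¹² F.
Q = CV = 9.86×10⁻¹² × 449 = 4.43×10⁻⁹ C.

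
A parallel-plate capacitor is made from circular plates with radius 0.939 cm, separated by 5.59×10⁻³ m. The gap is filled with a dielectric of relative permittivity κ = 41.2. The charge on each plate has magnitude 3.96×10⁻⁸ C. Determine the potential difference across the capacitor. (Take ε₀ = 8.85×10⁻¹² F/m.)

V ≈ 2.19 kV

A = π(0.939 cm)² = 2.77×10⁻⁴ m².
C = κε₀A/d = 41.2 × 8.85×10⁻¹² × 2.77×10⁻⁴ / 5.59×10⁻³ = 1.81×10⁻¹¹ F.
V = Q/C = 3.96×10⁻⁸ / 1.81×10⁻¹¹ = 2.19×10³ V.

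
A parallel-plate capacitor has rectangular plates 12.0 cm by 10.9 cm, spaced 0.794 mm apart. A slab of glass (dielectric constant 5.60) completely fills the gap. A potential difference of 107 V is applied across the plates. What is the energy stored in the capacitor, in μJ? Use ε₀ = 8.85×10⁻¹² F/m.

A = 12.0 × 10.9 cm² = 1.31×10⁻² m².
C = κε₀A/d = 5.60 × 8.85×10⁻¹² × 1.31×10⁻² / 7.94×10⁻⁴ = 8.16×10⁻¹⁰ F.
U = ½CV² = ½ × 8.16×10⁻¹⁰ × (107)² = 4.67×10⁻⁶ J.

4.67 μJ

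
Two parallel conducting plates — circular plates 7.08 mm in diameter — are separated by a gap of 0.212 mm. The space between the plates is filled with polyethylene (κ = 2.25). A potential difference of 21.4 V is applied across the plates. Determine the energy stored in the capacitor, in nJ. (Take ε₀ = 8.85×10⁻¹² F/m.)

0.847 nJ

A = π(7.08/2 mm)² = 3.94×10⁻⁵ m².
C = κε₀A/d = 2.25 × 8.85×10⁻¹² × 3.94×10⁻⁵ / 2.12×10⁻⁴ = 3.70×10⁻¹² F.
U = ½CV² = ½ × 3.70×10⁻¹² × (21.4)² = 8.47×10⁻¹⁰ J.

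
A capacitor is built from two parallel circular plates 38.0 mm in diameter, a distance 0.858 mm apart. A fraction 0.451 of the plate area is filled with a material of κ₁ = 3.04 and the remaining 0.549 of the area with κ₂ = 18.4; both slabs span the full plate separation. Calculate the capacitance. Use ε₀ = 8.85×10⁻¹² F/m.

134 pF

A = π(38.0/2 mm)² = 1.13×10⁻³ m².
Side-by-side slabs ⇒ two capacitors in parallel, each spanning the full gap.
C₁ = κ₁ε₀A₁/d = 3.04 × 8.85×10⁻¹² × 5.11×10⁻⁴ / 8.58×10⁻⁴ = 1.60×10⁻¹¹ F.
C₂ = κ₂ε₀A₂/d = 18.4 × 8.85×10⁻¹² × 6.23×10⁻⁴ / 8.58×10⁻⁴ = 1.18×10⁻¹⁰ F.
C = C₁ + C₂ = 1.34×10⁻¹⁰ F.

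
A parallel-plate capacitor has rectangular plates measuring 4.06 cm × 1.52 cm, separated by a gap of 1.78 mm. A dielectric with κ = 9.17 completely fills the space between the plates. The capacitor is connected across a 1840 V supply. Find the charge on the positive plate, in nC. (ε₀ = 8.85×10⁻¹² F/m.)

A = 4.06 × 1.52 cm² = 6.17×10⁻⁴ m².
C = κε₀A/d = 9.17 × 8.85×10⁻¹² × 6.17×10⁻⁴ / 1.78×10⁻³ = 2.81×10⁻¹¹ F.
Q = CV = 2.81×10⁻¹¹ × 1840 = 5.18×10⁻⁸ C.

51.8 nC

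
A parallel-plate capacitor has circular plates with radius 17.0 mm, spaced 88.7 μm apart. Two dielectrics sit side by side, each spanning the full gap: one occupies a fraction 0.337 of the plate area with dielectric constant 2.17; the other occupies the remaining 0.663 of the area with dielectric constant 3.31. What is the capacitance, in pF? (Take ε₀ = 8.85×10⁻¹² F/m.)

265 pF

A = π(17.0 mm)² = 9.08×10⁻⁴ m².
Side-by-side slabs ⇒ two capacitors in parallel, each spanning the full gap.
C₁ = κ₁ε₀A₁/d = 2.17 × 8.85×10⁻¹² × 3.06×10⁻⁴ / 8.87×10⁻⁵ = 6.62×10⁻¹¹ F.
C₂ = κ₂ε₀A₂/d = 3.31 × 8.85×10⁻¹² × 6.02×10⁻⁴ / 8.87×10⁻⁵ = 1.99×10⁻¹⁰ F.
C = C₁ + C₂ = 2.65×10⁻¹⁰ F.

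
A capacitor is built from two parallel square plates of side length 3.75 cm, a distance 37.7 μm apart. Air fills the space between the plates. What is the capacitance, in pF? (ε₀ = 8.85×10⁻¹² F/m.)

C ≈ 330 pF

A = (3.75 cm)² = 1.41×10⁻³ m².
C = ε₀A/d = 8.85×10⁻¹² × 1.41×10⁻³ / 3.77×10⁻⁵ = 3.30×10⁻¹⁰ F.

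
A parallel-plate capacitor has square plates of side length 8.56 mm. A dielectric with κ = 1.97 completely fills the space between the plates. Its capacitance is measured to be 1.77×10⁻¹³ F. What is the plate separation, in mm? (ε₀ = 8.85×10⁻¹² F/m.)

d ≈ 7.22 mm

A = (8.56 mm)² = 7.33×10⁻⁵ m².
d = κε₀A/C = 1.97 × 8.85×10⁻¹² × 7.33×10⁻⁵ / 1.77×10⁻¹³ = 7.22×10⁻³ m.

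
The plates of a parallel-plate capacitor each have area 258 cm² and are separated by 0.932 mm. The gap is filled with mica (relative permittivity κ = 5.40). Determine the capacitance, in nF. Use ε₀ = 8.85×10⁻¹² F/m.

C ≈ 1.32 nF

A = 258 cm² = 2.58×10⁻² m².
C = κε₀A/d = 5.40 × 8.85×10⁻¹² × 2.58×10⁻² / 9.32×10⁻⁴ = 1.32×10⁻⁹ F.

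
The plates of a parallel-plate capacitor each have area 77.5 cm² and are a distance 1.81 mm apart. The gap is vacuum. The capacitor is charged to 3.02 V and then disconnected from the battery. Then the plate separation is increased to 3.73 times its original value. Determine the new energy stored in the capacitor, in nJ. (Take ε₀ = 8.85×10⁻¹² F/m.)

A = 77.5 cm² = 7.75×10⁻³ m².
Initially C₁ = ε₀A/d = 8.85×10⁻¹² × 7.75×10⁻³ / 1.81×10⁻³ = 3.79×10⁻¹¹ F.
U₁ = 1.73×10⁻¹⁰ J.
Isolated ⇒ Q is held fixed. C₂ = 0.268 C₁ and U = Q²/(2C), so U₂/U₁ = C₁/C₂ = 3.73.
U₂ = 3.73 × 1.73×10⁻¹⁰ = 6.45×10⁻¹⁰ J.

0.645 nJ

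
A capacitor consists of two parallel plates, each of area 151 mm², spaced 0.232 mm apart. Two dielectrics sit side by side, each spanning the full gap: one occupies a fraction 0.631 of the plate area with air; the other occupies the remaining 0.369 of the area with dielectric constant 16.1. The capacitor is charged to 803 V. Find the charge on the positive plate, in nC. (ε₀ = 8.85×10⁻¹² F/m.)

30.4 nC

A = 151 mm² = 1.51×10⁻⁴ m².
Side-by-side slabs ⇒ two capacitors in parallel, each spanning the full gap.
C₁ = κ₁ε₀A₁/d = 1.00 × 8.85×10⁻¹² × 9.53×10⁻⁵ / 2.32×10⁻⁴ = 3.63×10⁻¹² F.
C₂ = κ₂ε₀A₂/d = 16.1 × 8.85×10⁻¹² × 5.57×10⁻⁵ / 2.32×10⁻⁴ = 3.42×10⁻¹¹ F.
C = C₁ + C₂ = 3.79×10⁻¹¹ F.
Q = CV = 3.79×10⁻¹¹ × 803 = 3.04×10⁻⁸ C.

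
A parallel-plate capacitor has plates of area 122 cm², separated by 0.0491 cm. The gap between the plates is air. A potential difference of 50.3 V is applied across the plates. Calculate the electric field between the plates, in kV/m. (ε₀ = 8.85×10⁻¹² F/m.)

E = V/d = 50.3 / 4.91×10⁻⁴ = 1.02×10⁵ V/m.

102 kV/m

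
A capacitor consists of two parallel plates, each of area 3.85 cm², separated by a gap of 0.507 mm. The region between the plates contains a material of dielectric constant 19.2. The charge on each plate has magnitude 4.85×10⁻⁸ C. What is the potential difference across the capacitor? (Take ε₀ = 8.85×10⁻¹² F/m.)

A = 3.85 cm² = 3.85×10⁻⁴ m².
C = κε₀A/d = 19.2 × 8.85×10⁻¹² × 3.85×10⁻⁴ / 5.07×10⁻⁴ = 1.29×10⁻¹⁰ F.
V = Q/C = 4.85×10⁻⁸ / 1.29×10⁻¹⁰ = 3.76×10² V.

376 V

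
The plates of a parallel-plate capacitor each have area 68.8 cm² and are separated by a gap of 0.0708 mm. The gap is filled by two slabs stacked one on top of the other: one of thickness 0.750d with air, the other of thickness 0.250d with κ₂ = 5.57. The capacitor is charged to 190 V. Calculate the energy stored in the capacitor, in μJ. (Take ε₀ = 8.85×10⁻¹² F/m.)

A = 68.8 cm² = 6.88×10⁻³ m².
Stacked slabs ⇒ two capacitors in series, each with the full plate area.
C₁ = κ₁ε₀A/d₁ = 1.00 × 8.85×10⁻¹² × 6.88×10⁻³ / 5.31×10⁻⁵ = 1.15×10⁻⁹ F.
C₂ = κ₂ε₀A/d₂ = 5.57 × 8.85×10⁻¹² × 6.88×10⁻³ / 1.77×10⁻⁵ = 1.92×10⁻⁸ F.
C = (1/C₁ + 1/C₂)⁻¹ = 1.08×10⁻⁹ F.
U = ½CV² = ½ × 1.08×10⁻⁹ × (190)² = 1.95×10⁻⁵ J.

U ≈ 19.5 μJ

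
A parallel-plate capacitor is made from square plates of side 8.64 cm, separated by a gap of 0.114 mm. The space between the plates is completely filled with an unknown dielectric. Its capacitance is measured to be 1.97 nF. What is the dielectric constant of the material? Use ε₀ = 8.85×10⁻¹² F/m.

κ ≈ 3.40

A = (8.64 cm)² = 7.46×10⁻³ m².
κ = Cd/(ε₀A) = 1.97×10⁻⁹ × 1.14×10⁻⁴ / (8.85×10⁻¹² × 7.46×10⁻³) = 3.40.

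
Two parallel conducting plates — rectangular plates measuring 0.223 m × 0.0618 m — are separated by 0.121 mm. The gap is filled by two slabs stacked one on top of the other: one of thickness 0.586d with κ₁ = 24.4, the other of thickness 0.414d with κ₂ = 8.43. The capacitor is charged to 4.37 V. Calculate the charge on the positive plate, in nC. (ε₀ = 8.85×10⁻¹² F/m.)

60.2 nC

A = 0.223 × 0.0618 m² = 1.38×10⁻² m².
Stacked slabs ⇒ two capacitors in series, each with the full plate area.
C₁ = κ₁ε₀A/d₁ = 24.4 × 8.85×10⁻¹² × 1.38×10⁻² / 7.09×10⁻⁵ = 4.20×10⁻⁸ F.
C₂ = κ₂ε₀A/d₂ = 8.43 × 8.85×10⁻¹² × 1.38×10⁻² / 5.01×10⁻⁵ = 2.05×10⁻⁸ F.
C = (1/C₁ + 1/C₂)⁻¹ = 1.38×10⁻⁸ F.
Q = CV = 1.38×10⁻⁸ × 4.37 = 6.02×10⁻⁸ C.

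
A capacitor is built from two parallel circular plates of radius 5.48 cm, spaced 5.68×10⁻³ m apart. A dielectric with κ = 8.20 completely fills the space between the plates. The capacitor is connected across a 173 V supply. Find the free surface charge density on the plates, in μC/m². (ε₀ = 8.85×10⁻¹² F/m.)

2.21 μC/m²

A = π(5.48 cm)² = 9.43×10⁻³ m².
C = κε₀A/d = 8.20 × 8.85×10⁻¹² × 9.43×10⁻³ / 5.68×10⁻³ = 1.21×10⁻¹⁰ F.
σ = Q/A = CV/A = 1.21×10⁻¹⁰ × 173 / 9.43×10⁻³ = 2.21×10⁻⁶ C/m².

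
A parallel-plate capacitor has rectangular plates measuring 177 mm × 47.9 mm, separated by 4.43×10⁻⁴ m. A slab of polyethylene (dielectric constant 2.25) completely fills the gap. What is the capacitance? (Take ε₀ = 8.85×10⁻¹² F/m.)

A = 177 × 47.9 mm² = 8.48×10⁻³ m².
C = κε₀A/d = 2.25 × 8.85×10⁻¹² × 8.48×10⁻³ / 4.43×10⁻⁴ = 3.81×10⁻¹⁰ F.

C ≈ 381 pF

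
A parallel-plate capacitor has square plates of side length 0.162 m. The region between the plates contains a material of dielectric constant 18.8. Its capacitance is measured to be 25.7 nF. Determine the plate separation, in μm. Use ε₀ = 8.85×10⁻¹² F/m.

A = (0.162 m)² = 2.62×10⁻² m².
d = κε₀A/C = 18.8 × 8.85×10⁻¹² × 2.62×10⁻² / 2.57×10⁻⁸ = 1.70×10⁻⁴ m.

170 μm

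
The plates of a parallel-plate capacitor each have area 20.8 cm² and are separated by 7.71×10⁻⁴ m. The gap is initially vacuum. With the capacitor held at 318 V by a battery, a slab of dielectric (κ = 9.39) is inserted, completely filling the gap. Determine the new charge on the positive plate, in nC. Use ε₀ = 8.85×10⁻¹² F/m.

A = 20.8 cm² = 2.08×10⁻³ m².
Initially C₁ = ε₀A/d = 8.85×10⁻¹² × 2.08×10⁻³ / 7.71×10⁻⁴ = 2.39×10⁻¹¹ F.
Q₁ = 7.59×10⁻⁹ C.
Battery connected ⇒ V is held fixed. C₂ = 9.39 C₁ and Q = CV, so Q₂/Q₁ = C₂/C₁ = 9.39.
Q₂ = 9.39 × 7.59×10⁻⁹ = 7.13×10⁻⁸ C.

71.3 nC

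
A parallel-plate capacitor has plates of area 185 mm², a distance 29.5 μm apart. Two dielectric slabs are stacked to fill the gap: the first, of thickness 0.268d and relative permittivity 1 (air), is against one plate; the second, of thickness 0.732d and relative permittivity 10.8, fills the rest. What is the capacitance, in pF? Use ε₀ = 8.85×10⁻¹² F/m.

A = 185 mm² = 1.85×10⁻⁴ m².
Stacked slabs ⇒ two capacitors in series, each with the full plate area.
C₁ = κ₁ε₀A/d₁ = 1.00 × 8.85×10⁻¹² × 1.85×10⁻⁴ / 7.91×10⁻⁶ = 2.07×10⁻¹⁰ F.
C₂ = κ₂ε₀A/d₂ = 10.8 × 8.85×10⁻¹² × 1.85×10⁻⁴ / 2.16×10⁻⁵ = 8.19×10⁻¹⁰ F.
C = (1/C₁ + 1/C₂)⁻¹ = 1.65×10⁻¹⁰ F.

165 pF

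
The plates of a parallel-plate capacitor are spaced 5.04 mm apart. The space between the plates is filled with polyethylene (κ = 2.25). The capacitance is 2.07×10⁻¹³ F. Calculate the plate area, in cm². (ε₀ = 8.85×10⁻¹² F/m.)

0.524 cm²

A = Cd/(κε₀) = 2.07×10⁻¹³ × 5.04×10⁻³ / (2.25 × 8.85×10⁻¹²) = 5.24×10⁻⁵ m².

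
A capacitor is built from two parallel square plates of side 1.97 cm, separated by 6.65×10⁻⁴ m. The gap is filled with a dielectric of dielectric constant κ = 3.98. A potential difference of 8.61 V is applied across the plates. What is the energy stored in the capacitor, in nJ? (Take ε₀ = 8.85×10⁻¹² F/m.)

U ≈ 0.762 nJ

A = (1.97 cm)² = 3.88×10⁻⁴ m².
C = κε₀A/d = 3.98 × 8.85×10⁻¹² × 3.88×10⁻⁴ / 6.65×10⁻⁴ = 2.06×10⁻¹¹ F.
U = ½CV² = ½ × 2.06×10⁻¹¹ × (8.61)² = 7.62×10⁻¹⁰ J.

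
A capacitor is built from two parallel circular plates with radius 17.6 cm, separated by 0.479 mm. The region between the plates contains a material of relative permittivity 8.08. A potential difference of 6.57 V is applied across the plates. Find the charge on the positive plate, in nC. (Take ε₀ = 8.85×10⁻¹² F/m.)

A = π(17.6 cm)² = 9.73×10⁻² m².
C = κε₀A/d = 8.08 × 8.85×10⁻¹² × 9.73×10⁻² / 4.79×10⁻⁴ = 1.45×10⁻⁸ F.
Q = CV = 1.45×10⁻⁸ × 6.57 = 9.54×10⁻⁸ C.

Q ≈ 95.4 nC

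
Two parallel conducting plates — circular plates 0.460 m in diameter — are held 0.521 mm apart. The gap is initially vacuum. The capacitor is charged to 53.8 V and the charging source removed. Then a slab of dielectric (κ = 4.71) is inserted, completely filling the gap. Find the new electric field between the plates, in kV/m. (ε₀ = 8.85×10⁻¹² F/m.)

A = π(0.460/2 m)² = 0.166 m².
Initially C₁ = ε₀A/d = 8.85×10⁻¹² × 0.166 / 5.21×10⁻⁴ = 2.82×10⁻⁹ F.
E₁ = 1.03×10⁵ V/m.
Isolated ⇒ Q is held fixed. V₂ = Q/C₂ = V₁/4.71; E = V/d, so E₂/E₁ = (V₂/V₁)(d₁/d₂) = 0.212.
E₂ = 0.212 × 1.03×10⁵ = 2.19×10⁴ V/m.

E ≈ 21.9 kV/m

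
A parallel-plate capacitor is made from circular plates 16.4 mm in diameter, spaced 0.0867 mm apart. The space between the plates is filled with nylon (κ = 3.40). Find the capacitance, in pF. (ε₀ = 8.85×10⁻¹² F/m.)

A = π(16.4/2 mm)² = 2.11×10⁻⁴ m².
C = κε₀A/d = 3.40 × 8.85×10⁻¹² × 2.11×10⁻⁴ / 8.67×10⁻⁵ = 7.33×10⁻¹¹ F.

73.3 pF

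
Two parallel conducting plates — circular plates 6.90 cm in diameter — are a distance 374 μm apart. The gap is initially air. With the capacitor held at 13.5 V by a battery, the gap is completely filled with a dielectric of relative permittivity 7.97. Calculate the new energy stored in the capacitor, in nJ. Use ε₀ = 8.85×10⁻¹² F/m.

64.3 nJ

A = π(6.90/2 cm)² = 3.74×10⁻³ m².
Initially C₁ = ε₀A/d = 8.85×10⁻¹² × 3.74×10⁻³ / 3.74×10⁻⁴ = 8.85×10⁻¹¹ F.
U₁ = 8.06×10⁻⁹ J.
Battery connected ⇒ V is held fixed. C₂ = 7.97 C₁ and U = ½CV², so U₂/U₁ = C₂/C₁ = 7.97.
U₂ = 7.97 × 8.06×10⁻⁹ = 6.43×10⁻⁸ J.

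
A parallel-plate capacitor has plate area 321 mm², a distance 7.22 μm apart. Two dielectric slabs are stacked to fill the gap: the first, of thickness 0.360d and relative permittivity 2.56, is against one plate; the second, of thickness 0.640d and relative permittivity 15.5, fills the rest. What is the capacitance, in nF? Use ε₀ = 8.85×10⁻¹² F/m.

A = 321 mm² = 3.21×10⁻⁴ m².
Stacked slabs ⇒ two capacitors in series, each with the full plate area.
C₁ = κ₁ε₀A/d₁ = 2.56 × 8.85×10⁻¹² × 3.21×10⁻⁴ / 2.60×10⁻⁶ = 2.80×10⁻⁹ F.
C₂ = κ₂ε₀A/d₂ = 15.5 × 8.85×10⁻¹² × 3.21×10⁻⁴ / 4.62×10⁻⁶ = 9.53×10⁻⁹ F.
C = (1/C₁ + 1/C₂)⁻¹ = 2.16×10⁻⁹ F.

2.16 nF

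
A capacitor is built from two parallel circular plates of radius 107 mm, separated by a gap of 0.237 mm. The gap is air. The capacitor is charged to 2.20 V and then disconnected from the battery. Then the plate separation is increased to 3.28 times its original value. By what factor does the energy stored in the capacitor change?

U₂/U₁ ≈ 3.28

Isolated ⇒ Q is held fixed.
C₂ = 0.305 C₁ and U = Q²/(2C), so U₂/U₁ = C₁/C₂ = 3.28.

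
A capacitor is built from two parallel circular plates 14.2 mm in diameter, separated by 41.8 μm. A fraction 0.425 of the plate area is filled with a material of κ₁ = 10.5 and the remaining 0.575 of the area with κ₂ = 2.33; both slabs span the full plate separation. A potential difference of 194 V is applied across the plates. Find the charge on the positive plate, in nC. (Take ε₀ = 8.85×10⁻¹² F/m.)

A = π(14.2/2 mm)² = 1.58×10⁻⁴ m².
Side-by-side slabs ⇒ two capacitors in parallel, each spanning the full gap.
C₁ = κ₁ε₀A₁/d = 10.5 × 8.85×10⁻¹² × 6.73×10⁻⁵ / 4.18×10⁻⁵ = 1.50×10⁻¹⁰ F.
C₂ = κ₂ε₀A₂/d = 2.33 × 8.85×10⁻¹² × 9.11×10⁻⁵ / 4.18×10⁻⁵ = 4.49×10⁻¹¹ F.
C = C₁ + C₂ = 1.95×10⁻¹⁰ F.
Q = CV = 1.95×10⁻¹⁰ × 194 = 3.77×10⁻⁸ C.

37.7 nC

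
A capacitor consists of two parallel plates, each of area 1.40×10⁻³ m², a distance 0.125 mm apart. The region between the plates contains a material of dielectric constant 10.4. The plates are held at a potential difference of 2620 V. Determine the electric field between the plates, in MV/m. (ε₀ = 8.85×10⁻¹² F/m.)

E = V/d = 2620 / 1.25×10⁻⁴ = 2.10×10⁷ V/m.

E ≈ 21.0 MV/m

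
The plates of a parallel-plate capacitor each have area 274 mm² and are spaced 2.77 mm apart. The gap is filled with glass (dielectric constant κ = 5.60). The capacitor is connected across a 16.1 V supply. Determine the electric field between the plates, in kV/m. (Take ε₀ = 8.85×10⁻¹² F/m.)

E = V/d = 16.1 / 2.77×10⁻³ = 5.81×10³ V/m.

E ≈ 5.81 kV/m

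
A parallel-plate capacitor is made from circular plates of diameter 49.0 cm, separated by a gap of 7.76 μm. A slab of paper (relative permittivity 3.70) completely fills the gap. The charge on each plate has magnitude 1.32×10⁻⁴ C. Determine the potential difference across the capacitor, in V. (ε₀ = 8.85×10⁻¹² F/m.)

A = π(49.0/2 cm)² = 0.189 m².
C = κε₀A/d = 3.70 × 8.85×10⁻¹² × 0.189 / 7.76×10⁻⁶ = 7.96×10⁻⁷ F.
V = Q/C = 1.32×10⁻⁴ / 7.96×10⁻⁷ = 1.66×10² V.

V ≈ 166 V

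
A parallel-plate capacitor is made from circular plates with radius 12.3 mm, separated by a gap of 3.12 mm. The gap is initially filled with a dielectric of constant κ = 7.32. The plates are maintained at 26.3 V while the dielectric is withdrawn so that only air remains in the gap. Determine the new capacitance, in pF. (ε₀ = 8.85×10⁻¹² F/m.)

C ≈ 1.35 pF

A = π(12.3 mm)² = 4.75×10⁻⁴ m².
Initially C₁ = κε₀A/d = 7.32 × 8.85×10⁻¹² × 4.75×10⁻⁴ / 3.12×10⁻³ = 9.87×10⁻¹² F.
C = κε₀A/d scales with κ, so C₂/C₁ = 1/κ = 1/7.32 = 0.137.
C₂ = 0.137 × 9.87×10⁻¹² = 1.35×10⁻¹² F.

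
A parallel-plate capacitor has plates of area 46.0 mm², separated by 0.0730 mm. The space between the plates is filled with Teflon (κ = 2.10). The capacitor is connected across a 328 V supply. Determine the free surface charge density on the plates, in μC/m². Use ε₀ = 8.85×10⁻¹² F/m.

A = 46.0 mm² = 4.60×10⁻⁵ m².
C = κε₀A/d = 2.10 × 8.85×10⁻¹² × 4.60×10⁻⁵ / 7.30×10⁻⁵ = 1.17×10⁻¹¹ F.
σ = Q/A = CV/A = 1.17×10⁻¹¹ × 328 / 4.60×10⁻⁵ = 8.35×10⁻⁵ C/m².

σ ≈ 83.5 μC/m²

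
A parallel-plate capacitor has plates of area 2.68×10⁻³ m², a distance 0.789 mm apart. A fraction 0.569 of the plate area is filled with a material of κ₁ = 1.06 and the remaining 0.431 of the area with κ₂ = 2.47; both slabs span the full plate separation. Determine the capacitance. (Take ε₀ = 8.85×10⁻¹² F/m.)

Side-by-side slabs ⇒ two capacitors in parallel, each spanning the full gap.
C₁ = κ₁ε₀A₁/d = 1.06 × 8.85×10⁻¹² × 1.52×10⁻³ / 7.89×10⁻⁴ = 1.81×10⁻¹¹ F.
C₂ = κ₂ε₀A₂/d = 2.47 × 8.85×10⁻¹² × 1.16×10⁻³ / 7.89×10⁻⁴ = 3.20×10⁻¹¹ F.
C = C₁ + C₂ = 5.01×10⁻¹¹ F.

50.1 pF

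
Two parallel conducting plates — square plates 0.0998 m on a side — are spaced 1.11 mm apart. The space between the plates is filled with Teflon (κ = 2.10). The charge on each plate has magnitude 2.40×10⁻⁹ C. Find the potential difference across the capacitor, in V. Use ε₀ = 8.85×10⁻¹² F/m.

A = (0.0998 m)² = 9.96×10⁻³ m².
C = κε₀A/d = 2.10 × 8.85×10⁻¹² × 9.96×10⁻³ / 1.11×10⁻³ = 1.67×10⁻¹⁰ F.
V = Q/C = 2.40×10⁻⁹ / 1.67×10⁻¹⁰ = 14.4 V.

14.4 V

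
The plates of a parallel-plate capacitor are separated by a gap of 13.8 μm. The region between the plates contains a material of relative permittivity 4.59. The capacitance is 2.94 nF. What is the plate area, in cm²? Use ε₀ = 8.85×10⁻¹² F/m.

9.99 cm²

A = Cd/(κε₀) = 2.94×10⁻⁹ × 1.38×10⁻⁵ / (4.59 × 8.85×10⁻¹²) = 9.99×10⁻⁴ m².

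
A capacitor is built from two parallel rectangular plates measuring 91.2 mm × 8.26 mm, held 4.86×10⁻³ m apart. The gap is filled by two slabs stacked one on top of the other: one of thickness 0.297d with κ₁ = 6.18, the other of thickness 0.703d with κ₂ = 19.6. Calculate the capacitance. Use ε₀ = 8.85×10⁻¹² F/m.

A = 91.2 × 8.26 mm² = 7.53×10⁻⁴ m².
Stacked slabs ⇒ two capacitors in series, each with the full plate area.
C₁ = κ₁ε₀A/d₁ = 6.18 × 8.85×10⁻¹² × 7.53×10⁻⁴ / 1.44×10⁻³ = 2.85×10⁻¹¹ F.
C₂ = κ₂ε₀A/d₂ = 19.6 × 8.85×10⁻¹² × 7.53×10⁻⁴ / 3.42×10⁻³ = 3.82×10⁻¹¹ F.
C = (1/C₁ + 1/C₂)⁻¹ = 1.63×10⁻¹¹ F.

C ≈ 16.3 pF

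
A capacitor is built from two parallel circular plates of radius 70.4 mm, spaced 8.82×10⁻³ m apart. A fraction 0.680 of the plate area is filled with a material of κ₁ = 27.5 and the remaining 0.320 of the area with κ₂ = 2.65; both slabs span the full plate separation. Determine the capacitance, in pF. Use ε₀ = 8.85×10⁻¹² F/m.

C ≈ 305 pF

A = π(70.4 mm)² = 1.56×10⁻² m².
Side-by-side slabs ⇒ two capacitors in parallel, each spanning the full gap.
C₁ = κ₁ε₀A₁/d = 27.5 × 8.85×10⁻¹² × 1.06×10⁻² / 8.82×10⁻³ = 2.92×10⁻¹⁰ F.
C₂ = κ₂ε₀A₂/d = 2.65 × 8.85×10⁻¹² × 4.98×10⁻³ / 8.82×10⁻³ = 1.32×10⁻¹¹ F.
C = C₁ + C₂ = 3.05×10⁻¹⁰ F.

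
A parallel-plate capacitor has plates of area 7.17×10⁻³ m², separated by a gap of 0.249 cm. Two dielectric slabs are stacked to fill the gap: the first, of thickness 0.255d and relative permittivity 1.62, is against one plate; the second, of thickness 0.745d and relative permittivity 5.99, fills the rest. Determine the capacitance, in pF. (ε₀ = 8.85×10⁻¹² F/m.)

90.4 pF

Stacked slabs ⇒ two capacitors in series, each with the full plate area.
C₁ = κ₁ε₀A/d₁ = 1.62 × 8.85×10⁻¹² × 7.17×10⁻³ / 6.35×10⁻⁴ = 1.62×10⁻¹⁰ F.
C₂ = κ₂ε₀A/d₂ = 5.99 × 8.85×10⁻¹² × 7.17×10⁻³ / 1.86×10⁻³ = 2.05×10⁻¹⁰ F.
C = (1/C₁ + 1/C₂)⁻¹ = 9.04×10⁻¹¹ F.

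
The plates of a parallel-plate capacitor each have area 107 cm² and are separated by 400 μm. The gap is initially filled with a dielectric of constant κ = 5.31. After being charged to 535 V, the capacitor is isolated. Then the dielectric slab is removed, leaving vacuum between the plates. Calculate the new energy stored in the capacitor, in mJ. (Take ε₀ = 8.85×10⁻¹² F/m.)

U ≈ 0.955 mJ

A = 107 cm² = 1.07×10⁻² m².
Initially C₁ = κε₀A/d = 5.31 × 8.85×10⁻¹² × 1.07×10⁻² / 4.00×10⁻⁴ = 1.26×10⁻⁹ F.
U₁ = 1.80×10⁻⁴ J.
Isolated ⇒ Q is held fixed. C₂ = 0.188 C₁ and U = Q²/(2C), so U₂/U₁ = C₁/C₂ = 5.31.
U₂ = 5.31 × 1.80×10⁻⁴ = 9.55×10⁻⁴ J.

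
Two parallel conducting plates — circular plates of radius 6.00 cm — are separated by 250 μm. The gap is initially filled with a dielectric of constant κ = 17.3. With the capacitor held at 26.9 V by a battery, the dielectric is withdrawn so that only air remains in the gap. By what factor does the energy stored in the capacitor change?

Battery connected ⇒ V is held fixed.
C₂ = 0.0578 C₁ and U = ½CV², so U₂/U₁ = C₂/C₁ = 0.0578.

U₂/U₁ ≈ 0.0578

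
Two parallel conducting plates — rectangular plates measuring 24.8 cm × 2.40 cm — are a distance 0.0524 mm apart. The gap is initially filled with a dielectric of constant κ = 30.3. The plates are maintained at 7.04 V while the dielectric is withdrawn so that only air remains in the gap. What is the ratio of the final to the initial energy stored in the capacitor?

Battery connected ⇒ V is held fixed.
C₂ = 0.0330 C₁ and U = ½CV², so U₂/U₁ = C₂/C₁ = 0.0330.

0.0330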